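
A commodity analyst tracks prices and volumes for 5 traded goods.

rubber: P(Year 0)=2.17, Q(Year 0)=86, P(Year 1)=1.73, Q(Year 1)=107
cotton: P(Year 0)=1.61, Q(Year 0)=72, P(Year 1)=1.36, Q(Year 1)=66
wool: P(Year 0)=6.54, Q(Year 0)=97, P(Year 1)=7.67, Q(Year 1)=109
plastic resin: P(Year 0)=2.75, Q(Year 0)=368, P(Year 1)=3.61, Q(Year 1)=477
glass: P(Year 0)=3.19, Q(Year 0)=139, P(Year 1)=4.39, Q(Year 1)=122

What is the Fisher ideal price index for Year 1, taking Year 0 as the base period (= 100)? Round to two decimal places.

122.42

Laspeyres component (base-period weights):
ΣP(Year 1)Q(Year 0) = 1.73×86 + 1.36×72 + 7.67×97 + 3.61×368 + 4.39×139 = 148.78 + 97.92 + 743.99 + 1328.48 + 610.21 = 2929.38
ΣP(Year 0)Q(Year 0) = 2.17×86 + 1.61×72 + 6.54×97 + 2.75×368 + 3.19×139 = 186.62 + 115.92 + 634.38 + 1012 + 443.41 = 2392.33
L = 2929.38 / 2392.33 × 100 = 122.4488
Paasche component (current-period weights):
ΣP(Year 1)Q(Year 1) = 1.73×107 + 1.36×66 + 7.67×109 + 3.61×477 + 4.39×122 = 185.11 + 89.76 + 836.03 + 1721.97 + 535.58 = 3368.45
ΣP(Year 0)Q(Year 1) = 2.17×107 + 1.61×66 + 6.54×109 + 2.75×477 + 3.19×122 = 232.19 + 106.26 + 712.86 + 1311.75 + 389.18 = 2752.24
P = 3368.45 / 2752.24 × 100 = 122.3894
Fisher = √(L × P) = √(122.4488 × 122.3894) = 122.4191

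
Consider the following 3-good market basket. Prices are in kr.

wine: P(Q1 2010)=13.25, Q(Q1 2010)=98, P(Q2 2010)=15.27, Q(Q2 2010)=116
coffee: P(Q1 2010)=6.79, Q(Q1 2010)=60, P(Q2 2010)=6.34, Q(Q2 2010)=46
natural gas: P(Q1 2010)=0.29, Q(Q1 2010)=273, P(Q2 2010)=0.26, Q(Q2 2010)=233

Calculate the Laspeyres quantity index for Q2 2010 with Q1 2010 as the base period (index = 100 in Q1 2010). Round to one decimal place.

Laspeyres quantity index uses base-period prices as weights.
ΣP(Q1 2010)·Q(Q2 2010) = 13.25×116 + 6.79×46 + 0.29×233 = 1537 + 312.34 + 67.57 = 1916.91
ΣP(Q1 2010)·Q(Q1 2010) = 13.25×98 + 6.79×60 + 0.29×273 = 1298.5 + 407.4 + 79.17 = 1785.07
Index = 1916.91 / 1785.07 × 100 = 107.3857

107.4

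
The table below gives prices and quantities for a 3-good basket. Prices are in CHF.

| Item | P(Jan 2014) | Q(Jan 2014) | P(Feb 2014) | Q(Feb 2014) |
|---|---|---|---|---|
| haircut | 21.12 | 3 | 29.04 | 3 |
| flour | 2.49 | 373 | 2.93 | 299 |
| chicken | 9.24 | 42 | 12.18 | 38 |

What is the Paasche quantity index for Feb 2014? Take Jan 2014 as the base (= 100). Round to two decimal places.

Paasche quantity index uses current-period prices as weights.
ΣP(Feb 2014)·Q(Feb 2014) = 29.04×3 + 2.93×299 + 12.18×38 = 87.12 + 876.07 + 462.84 = 1426.03
ΣP(Feb 2014)·Q(Jan 2014) = 29.04×3 + 2.93×373 + 12.18×42 = 87.12 + 1092.89 + 511.56 = 1691.57
Index = 1426.03 / 1691.57 × 100 = 84.3022

84.30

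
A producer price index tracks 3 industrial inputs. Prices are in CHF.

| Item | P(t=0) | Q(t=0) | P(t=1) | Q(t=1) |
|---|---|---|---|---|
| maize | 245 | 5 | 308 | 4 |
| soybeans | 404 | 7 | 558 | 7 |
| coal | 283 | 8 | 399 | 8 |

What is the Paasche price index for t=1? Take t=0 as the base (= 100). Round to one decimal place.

137.2

Paasche price index uses current-period quantities as weights.
ΣP(t=1)·Q(t=1) = 308×4 + 558×7 + 399×8 = 1232 + 3906 + 3192 = 8330
ΣP(t=0)·Q(t=1) = 245×4 + 404×7 + 283×8 = 980 + 2828 + 2264 = 6072
Index = 8330 / 6072 × 100 = 137.1871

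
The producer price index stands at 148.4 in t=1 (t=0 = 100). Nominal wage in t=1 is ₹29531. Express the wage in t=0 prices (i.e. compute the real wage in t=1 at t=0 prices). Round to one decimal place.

19899.6

Real = Nominal ÷ (Index/100) = 29531 ÷ (148.4/100)
     = 29531 ÷ 1.484 = 19899.5957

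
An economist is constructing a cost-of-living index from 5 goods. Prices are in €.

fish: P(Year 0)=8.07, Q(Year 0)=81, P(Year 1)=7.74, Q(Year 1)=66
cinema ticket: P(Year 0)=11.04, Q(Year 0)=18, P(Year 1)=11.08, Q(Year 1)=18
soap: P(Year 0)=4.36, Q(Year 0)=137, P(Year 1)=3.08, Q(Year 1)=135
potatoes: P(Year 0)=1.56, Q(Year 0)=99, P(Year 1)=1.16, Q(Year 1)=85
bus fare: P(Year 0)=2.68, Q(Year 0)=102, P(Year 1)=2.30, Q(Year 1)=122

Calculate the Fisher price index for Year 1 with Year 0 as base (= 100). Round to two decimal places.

Laspeyres component (base-period weights):
ΣP(Year 1)Q(Year 0) = 7.74×81 + 11.08×18 + 3.08×137 + 1.16×99 + 2.30×102 = 626.94 + 199.44 + 421.96 + 114.84 + 234.6 = 1597.78
ΣP(Year 0)Q(Year 0) = 8.07×81 + 11.04×18 + 4.36×137 + 1.56×99 + 2.68×102 = 653.67 + 198.72 + 597.32 + 154.44 + 273.36 = 1877.51
L = 1597.78 / 1877.51 × 100 = 85.1010
Paasche component (current-period weights):
ΣP(Year 1)Q(Year 1) = 7.74×66 + 11.08×18 + 3.08×135 + 1.16×85 + 2.30×122 = 510.84 + 199.44 + 415.8 + 98.6 + 280.6 = 1505.28
ΣP(Year 0)Q(Year 1) = 8.07×66 + 11.04×18 + 4.36×135 + 1.56×85 + 2.68×122 = 532.62 + 198.72 + 588.6 + 132.6 + 326.96 = 1779.5
P = 1505.28 / 1779.5 × 100 = 84.5901
Fisher = √(L × P) = √(85.1010 × 84.5901) = 84.8451

84.85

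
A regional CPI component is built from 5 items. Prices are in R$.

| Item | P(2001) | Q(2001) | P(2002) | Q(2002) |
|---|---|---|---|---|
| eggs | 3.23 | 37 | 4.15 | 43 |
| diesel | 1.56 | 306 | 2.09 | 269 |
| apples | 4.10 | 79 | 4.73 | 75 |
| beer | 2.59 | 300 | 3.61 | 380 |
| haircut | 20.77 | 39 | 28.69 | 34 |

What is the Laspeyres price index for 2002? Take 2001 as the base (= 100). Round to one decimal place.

Laspeyres price index uses base-period quantities as weights.
ΣP(2002)·Q(2001) = 4.15×37 + 2.09×306 + 4.73×79 + 3.61×300 + 28.69×39 = 153.55 + 639.54 + 373.67 + 1083 + 1118.91 = 3368.67
ΣP(2001)·Q(2001) = 3.23×37 + 1.56×306 + 4.10×79 + 2.59×300 + 20.77×39 = 119.51 + 477.36 + 323.9 + 777 + 810.03 = 2507.8
Index = 3368.67 / 2507.8 × 100 = 134.3277

134.3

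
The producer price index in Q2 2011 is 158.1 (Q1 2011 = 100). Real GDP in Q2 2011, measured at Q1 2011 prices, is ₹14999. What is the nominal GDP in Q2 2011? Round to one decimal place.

23713.4

Nominal = Real × (Index/100) = 14999 × (158.1/100)
        = 14999 × 1.581 = 23713.4190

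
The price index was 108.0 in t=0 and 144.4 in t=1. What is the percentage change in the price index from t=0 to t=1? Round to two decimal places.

33.70%

Change = (144.4 − 108.0) / 108.0 × 100
       = 36.4 / 108.0 × 100 = 33.7037%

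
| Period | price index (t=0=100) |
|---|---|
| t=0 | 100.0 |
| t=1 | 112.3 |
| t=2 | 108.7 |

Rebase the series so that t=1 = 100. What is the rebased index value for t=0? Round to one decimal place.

89.0

Rebased(t=0) = 100.0 / 112.3 × 100 = 89.0472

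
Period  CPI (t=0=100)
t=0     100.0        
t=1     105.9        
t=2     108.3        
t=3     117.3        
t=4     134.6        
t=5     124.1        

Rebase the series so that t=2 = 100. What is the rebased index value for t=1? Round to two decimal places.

97.78

Rebased(t=1) = 105.9 / 108.3 × 100 = 97.7839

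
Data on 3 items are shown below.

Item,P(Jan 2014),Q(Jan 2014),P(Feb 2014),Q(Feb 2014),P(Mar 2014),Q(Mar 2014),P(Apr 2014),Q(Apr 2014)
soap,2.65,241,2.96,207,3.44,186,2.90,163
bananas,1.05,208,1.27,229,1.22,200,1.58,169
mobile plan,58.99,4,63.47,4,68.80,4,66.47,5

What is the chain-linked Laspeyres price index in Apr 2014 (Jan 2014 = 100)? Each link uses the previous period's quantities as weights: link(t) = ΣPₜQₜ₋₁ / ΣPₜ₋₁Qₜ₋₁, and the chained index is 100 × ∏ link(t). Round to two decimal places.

Link Jan 2014→Feb 2014:
ΣP(Feb 2014)Q(Jan 2014) = 2.96×241 + 1.27×208 + 63.47×4 = 713.36 + 264.16 + 253.88 = 1231.4
ΣP(Jan 2014)Q(Jan 2014) = 2.65×241 + 1.05×208 + 58.99×4 = 638.65 + 218.4 + 235.96 = 1093.01
link = 1231.4/1093.01 = 1.126614
Link Feb 2014→Mar 2014:
ΣP(Mar 2014)Q(Feb 2014) = 3.44×207 + 1.22×229 + 68.80×4 = 712.08 + 279.38 + 275.2 = 1266.66
ΣP(Feb 2014)Q(Feb 2014) = 2.96×207 + 1.27×229 + 63.47×4 = 612.72 + 290.83 + 253.88 = 1157.43
link = 1266.66/1157.43 = 1.094373
Link Mar 2014→Apr 2014:
ΣP(Apr 2014)Q(Mar 2014) = 2.90×186 + 1.58×200 + 66.47×4 = 539.4 + 316 + 265.88 = 1121.28
ΣP(Mar 2014)Q(Mar 2014) = 3.44×186 + 1.22×200 + 68.80×4 = 639.84 + 244 + 275.2 = 1159.04
link = 1121.28/1159.04 = 0.967421
Chained index = 100 × 1.126614 × 1.094373 × 0.967421 = 119.2768

119.28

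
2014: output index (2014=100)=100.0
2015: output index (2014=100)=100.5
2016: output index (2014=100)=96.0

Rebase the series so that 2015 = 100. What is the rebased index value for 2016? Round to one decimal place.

Rebased(2016) = 96.0 / 100.5 × 100 = 95.5224

95.5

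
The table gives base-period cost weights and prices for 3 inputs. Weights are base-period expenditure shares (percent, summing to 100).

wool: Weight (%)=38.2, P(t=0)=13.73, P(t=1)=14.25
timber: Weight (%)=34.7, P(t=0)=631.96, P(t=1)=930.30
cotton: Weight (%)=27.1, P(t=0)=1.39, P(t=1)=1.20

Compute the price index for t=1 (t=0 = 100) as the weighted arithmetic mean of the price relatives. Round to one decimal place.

114.1

wool: 38.2 × (14.25/13.73) = 38.2 × 1.037873 = 39.6468
timber: 34.7 × (930.30/631.96) = 34.7 × 1.472087 = 51.0814
cotton: 27.1 × (1.20/1.39) = 27.1 × 0.863309 = 23.3957
Index = Σ wᵢ·(p₁ᵢ/p₀ᵢ) = 39.6468 + 51.0814 + 23.3957 = 114.1239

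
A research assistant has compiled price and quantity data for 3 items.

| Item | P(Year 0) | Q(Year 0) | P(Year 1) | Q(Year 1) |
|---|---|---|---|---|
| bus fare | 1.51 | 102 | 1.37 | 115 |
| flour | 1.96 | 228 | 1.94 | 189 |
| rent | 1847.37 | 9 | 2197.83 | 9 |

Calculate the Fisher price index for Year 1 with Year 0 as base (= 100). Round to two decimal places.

118.23

Laspeyres component (base-period weights):
ΣP(Year 1)Q(Year 0) = 1.37×102 + 1.94×228 + 2197.83×9 = 139.74 + 442.32 + 19780.47 = 20362.53
ΣP(Year 0)Q(Year 0) = 1.51×102 + 1.96×228 + 1847.37×9 = 154.02 + 446.88 + 16626.33 = 17227.23
L = 20362.53 / 17227.23 × 100 = 118.1997
Paasche component (current-period weights):
ΣP(Year 1)Q(Year 1) = 1.37×115 + 1.94×189 + 2197.83×9 = 157.55 + 366.66 + 19780.47 = 20304.68
ΣP(Year 0)Q(Year 1) = 1.51×115 + 1.96×189 + 1847.37×9 = 173.65 + 370.44 + 16626.33 = 17170.42
P = 20304.68 / 17170.42 × 100 = 118.2538
Fisher = √(L × P) = √(118.1997 × 118.2538) = 118.2268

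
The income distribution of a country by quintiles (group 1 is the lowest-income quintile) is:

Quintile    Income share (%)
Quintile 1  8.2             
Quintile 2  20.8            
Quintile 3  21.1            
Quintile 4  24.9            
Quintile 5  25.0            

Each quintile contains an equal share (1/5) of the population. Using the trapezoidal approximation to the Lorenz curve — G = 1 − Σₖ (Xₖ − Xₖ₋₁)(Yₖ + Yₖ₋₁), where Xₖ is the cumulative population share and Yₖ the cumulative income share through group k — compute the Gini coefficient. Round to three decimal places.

0.151

Cumulative income shares Yₖ: 0.0820, 0.2900, 0.5010, 0.7500, 1.0000
Σ (Xₖ−Xₖ₋₁)(Yₖ+Yₖ₋₁) = (1/5)(0.0820+0.0000) + (1/5)(0.2900+0.0820) + (1/5)(0.5010+0.2900) + (1/5)(0.7500+0.5010) + (1/5)(1.0000+0.7500)
  = 0.0164 + 0.0744 + 0.1582 + 0.2502 + 0.3500 = 0.8492
G = 1 − 0.8492 = 0.1508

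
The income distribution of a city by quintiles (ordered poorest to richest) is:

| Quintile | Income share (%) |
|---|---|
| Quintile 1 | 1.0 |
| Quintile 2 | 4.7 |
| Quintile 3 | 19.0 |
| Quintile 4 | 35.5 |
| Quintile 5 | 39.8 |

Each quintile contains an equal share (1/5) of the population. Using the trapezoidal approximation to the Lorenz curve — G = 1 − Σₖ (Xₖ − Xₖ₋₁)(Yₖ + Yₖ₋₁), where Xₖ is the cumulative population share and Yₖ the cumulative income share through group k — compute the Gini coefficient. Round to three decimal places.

Cumulative income shares Yₖ: 0.0100, 0.0570, 0.2470, 0.6020, 1.0000
Σ (Xₖ−Xₖ₋₁)(Yₖ+Yₖ₋₁) = (1/5)(0.0100+0.0000) + (1/5)(0.0570+0.0100) + (1/5)(0.2470+0.0570) + (1/5)(0.6020+0.2470) + (1/5)(1.0000+0.6020)
  = 0.0020 + 0.0134 + 0.0608 + 0.1698 + 0.3204 = 0.5664
G = 1 − 0.5664 = 0.4336

0.434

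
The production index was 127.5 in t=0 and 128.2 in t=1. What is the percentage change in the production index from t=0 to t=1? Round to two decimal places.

0.55%

Change = (128.2 − 127.5) / 127.5 × 100
       = 0.7 / 127.5 × 100 = 0.5490%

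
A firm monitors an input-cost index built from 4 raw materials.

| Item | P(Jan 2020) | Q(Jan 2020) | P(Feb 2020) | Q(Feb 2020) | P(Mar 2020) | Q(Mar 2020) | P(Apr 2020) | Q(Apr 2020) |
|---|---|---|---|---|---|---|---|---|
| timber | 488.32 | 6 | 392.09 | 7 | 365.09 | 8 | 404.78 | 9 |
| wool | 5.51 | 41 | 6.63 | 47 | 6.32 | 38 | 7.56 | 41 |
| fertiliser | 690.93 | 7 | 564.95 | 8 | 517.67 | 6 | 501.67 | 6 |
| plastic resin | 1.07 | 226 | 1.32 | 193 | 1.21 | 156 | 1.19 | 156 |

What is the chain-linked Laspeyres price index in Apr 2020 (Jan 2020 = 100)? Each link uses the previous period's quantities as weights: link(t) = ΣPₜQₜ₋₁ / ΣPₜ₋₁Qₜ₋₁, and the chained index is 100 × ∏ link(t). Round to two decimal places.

Link Jan 2020→Feb 2020:
ΣP(Feb 2020)Q(Jan 2020) = 392.09×6 + 6.63×41 + 564.95×7 + 1.32×226 = 2352.54 + 271.83 + 3954.65 + 298.32 = 6877.34
ΣP(Jan 2020)Q(Jan 2020) = 488.32×6 + 5.51×41 + 690.93×7 + 1.07×226 = 2929.92 + 225.91 + 4836.51 + 241.82 = 8234.16
link = 6877.34/8234.16 = 0.835221
Link Feb 2020→Mar 2020:
ΣP(Mar 2020)Q(Feb 2020) = 365.09×7 + 6.32×47 + 517.67×8 + 1.21×193 = 2555.63 + 297.04 + 4141.36 + 233.53 = 7227.56
ΣP(Feb 2020)Q(Feb 2020) = 392.09×7 + 6.63×47 + 564.95×8 + 1.32×193 = 2744.63 + 311.61 + 4519.6 + 254.76 = 7830.6
link = 7227.56/7830.6 = 0.922989
Link Mar 2020→Apr 2020:
ΣP(Apr 2020)Q(Mar 2020) = 404.78×8 + 7.56×38 + 501.67×6 + 1.19×156 = 3238.24 + 287.28 + 3010.02 + 185.64 = 6721.18
ΣP(Mar 2020)Q(Mar 2020) = 365.09×8 + 6.32×38 + 517.67×6 + 1.21×156 = 2920.72 + 240.16 + 3106.02 + 188.76 = 6455.66
link = 6721.18/6455.66 = 1.041130
Chained index = 100 × 0.835221 × 0.922989 × 1.041130 = 80.2607

80.26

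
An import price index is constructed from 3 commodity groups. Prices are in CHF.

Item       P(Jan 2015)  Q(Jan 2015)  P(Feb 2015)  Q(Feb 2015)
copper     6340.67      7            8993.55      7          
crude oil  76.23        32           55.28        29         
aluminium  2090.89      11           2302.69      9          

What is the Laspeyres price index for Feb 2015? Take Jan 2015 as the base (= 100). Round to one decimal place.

129.0

Laspeyres price index uses base-period quantities as weights.
ΣP(Feb 2015)·Q(Jan 2015) = 8993.55×7 + 55.28×32 + 2302.69×11 = 62954.85 + 1768.96 + 25329.59 = 90053.4
ΣP(Jan 2015)·Q(Jan 2015) = 6340.67×7 + 76.23×32 + 2090.89×11 = 44384.69 + 2439.36 + 22999.79 = 69823.84
Index = 90053.4 / 69823.84 × 100 = 128.9723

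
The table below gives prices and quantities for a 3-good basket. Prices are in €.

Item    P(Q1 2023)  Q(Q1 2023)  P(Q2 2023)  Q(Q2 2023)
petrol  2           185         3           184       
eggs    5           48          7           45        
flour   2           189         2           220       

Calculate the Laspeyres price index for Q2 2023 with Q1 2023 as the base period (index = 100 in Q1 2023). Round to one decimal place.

128.4

Laspeyres price index uses base-period quantities as weights.
ΣP(Q2 2023)·Q(Q1 2023) = 3×185 + 7×48 + 2×189 = 555 + 336 + 378 = 1269
ΣP(Q1 2023)·Q(Q1 2023) = 2×185 + 5×48 + 2×189 = 370 + 240 + 378 = 988
Index = 1269 / 988 × 100 = 128.4413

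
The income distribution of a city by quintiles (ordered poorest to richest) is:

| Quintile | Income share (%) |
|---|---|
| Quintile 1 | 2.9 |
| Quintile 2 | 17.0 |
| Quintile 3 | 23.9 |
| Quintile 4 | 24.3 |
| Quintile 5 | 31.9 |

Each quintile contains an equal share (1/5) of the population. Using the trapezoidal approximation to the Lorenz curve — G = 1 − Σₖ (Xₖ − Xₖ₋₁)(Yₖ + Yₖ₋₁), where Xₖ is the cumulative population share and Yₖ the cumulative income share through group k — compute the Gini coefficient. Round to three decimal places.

0.261

Cumulative income shares Yₖ: 0.0290, 0.1990, 0.4380, 0.6810, 1.0000
Σ (Xₖ−Xₖ₋₁)(Yₖ+Yₖ₋₁) = (1/5)(0.0290+0.0000) + (1/5)(0.1990+0.0290) + (1/5)(0.4380+0.1990) + (1/5)(0.6810+0.4380) + (1/5)(1.0000+0.6810)
  = 0.0058 + 0.0456 + 0.1274 + 0.2238 + 0.3362 = 0.7388
G = 1 − 0.7388 = 0.2612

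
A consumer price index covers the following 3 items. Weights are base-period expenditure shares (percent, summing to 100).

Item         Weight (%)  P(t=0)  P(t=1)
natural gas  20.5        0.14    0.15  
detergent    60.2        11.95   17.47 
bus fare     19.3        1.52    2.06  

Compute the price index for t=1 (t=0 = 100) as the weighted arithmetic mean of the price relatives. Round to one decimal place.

natural gas: 20.5 × (0.15/0.14) = 20.5 × 1.071429 = 21.9643
detergent: 60.2 × (17.47/11.95) = 60.2 × 1.461925 = 88.0079
bus fare: 19.3 × (2.06/1.52) = 19.3 × 1.355263 = 26.1566
Index = Σ wᵢ·(p₁ᵢ/p₀ᵢ) = 21.9643 + 88.0079 + 26.1566 = 136.1287

136.1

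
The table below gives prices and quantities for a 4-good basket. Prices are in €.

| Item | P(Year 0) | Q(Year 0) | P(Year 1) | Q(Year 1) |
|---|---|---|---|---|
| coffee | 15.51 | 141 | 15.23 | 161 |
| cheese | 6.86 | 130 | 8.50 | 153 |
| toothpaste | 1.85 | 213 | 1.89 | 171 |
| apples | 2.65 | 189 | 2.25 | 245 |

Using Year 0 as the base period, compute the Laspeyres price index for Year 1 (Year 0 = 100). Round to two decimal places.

102.68

Laspeyres price index uses base-period quantities as weights.
ΣP(Year 1)·Q(Year 0) = 15.23×141 + 8.50×130 + 1.89×213 + 2.25×189 = 2147.43 + 1105 + 402.57 + 425.25 = 4080.25
ΣP(Year 0)·Q(Year 0) = 15.51×141 + 6.86×130 + 1.85×213 + 2.65×189 = 2186.91 + 891.8 + 394.05 + 500.85 = 3973.61
Index = 4080.25 / 3973.61 × 100 = 102.6837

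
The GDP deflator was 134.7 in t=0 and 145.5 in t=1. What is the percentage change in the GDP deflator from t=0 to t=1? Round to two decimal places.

8.02%

Change = (145.5 − 134.7) / 134.7 × 100
       = 10.8 / 134.7 × 100 = 8.0178%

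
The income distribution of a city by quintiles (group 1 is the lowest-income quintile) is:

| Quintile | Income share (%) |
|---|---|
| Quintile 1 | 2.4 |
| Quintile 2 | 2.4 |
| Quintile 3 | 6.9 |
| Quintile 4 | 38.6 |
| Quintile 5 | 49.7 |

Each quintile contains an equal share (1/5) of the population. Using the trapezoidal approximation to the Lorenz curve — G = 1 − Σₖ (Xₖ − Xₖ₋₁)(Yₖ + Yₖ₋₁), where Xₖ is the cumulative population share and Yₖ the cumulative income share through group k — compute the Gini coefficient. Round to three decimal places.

0.523

Cumulative income shares Yₖ: 0.0240, 0.0480, 0.1170, 0.5030, 1.0000
Σ (Xₖ−Xₖ₋₁)(Yₖ+Yₖ₋₁) = (1/5)(0.0240+0.0000) + (1/5)(0.0480+0.0240) + (1/5)(0.1170+0.0480) + (1/5)(0.5030+0.1170) + (1/5)(1.0000+0.5030)
  = 0.0048 + 0.0144 + 0.0330 + 0.1240 + 0.3006 = 0.4768
G = 1 − 0.4768 = 0.5232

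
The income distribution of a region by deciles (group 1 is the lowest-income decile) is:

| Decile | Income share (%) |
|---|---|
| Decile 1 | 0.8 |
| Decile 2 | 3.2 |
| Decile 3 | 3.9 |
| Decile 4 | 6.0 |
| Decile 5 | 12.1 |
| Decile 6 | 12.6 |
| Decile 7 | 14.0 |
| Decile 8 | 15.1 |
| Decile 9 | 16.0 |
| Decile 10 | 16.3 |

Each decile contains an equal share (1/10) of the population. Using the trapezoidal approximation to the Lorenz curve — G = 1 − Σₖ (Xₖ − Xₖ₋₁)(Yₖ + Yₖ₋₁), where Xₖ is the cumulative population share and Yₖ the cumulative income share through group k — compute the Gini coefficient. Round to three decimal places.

Cumulative income shares Yₖ: 0.0080, 0.0400, 0.0790, 0.1390, 0.2600, 0.3860, 0.5260, 0.6770, 0.8370, 1.0000
Σ (Xₖ−Xₖ₋₁)(Yₖ+Yₖ₋₁) = (1/10)(0.0080+0.0000) + (1/10)(0.0400+0.0080) + (1/10)(0.0790+0.0400) + (1/10)(0.1390+0.0790) + (1/10)(0.2600+0.1390) + (1/10)(0.3860+0.2600) + (1/10)(0.5260+0.3860) + (1/10)(0.6770+0.5260) + (1/10)(0.8370+0.6770) + (1/10)(1.0000+0.8370)
  = 0.0008 + 0.0048 + 0.0119 + 0.0218 + 0.0399 + 0.0646 + 0.0912 + 0.1203 + 0.1514 + 0.1837 = 0.6904
G = 1 − 0.6904 = 0.3096

0.310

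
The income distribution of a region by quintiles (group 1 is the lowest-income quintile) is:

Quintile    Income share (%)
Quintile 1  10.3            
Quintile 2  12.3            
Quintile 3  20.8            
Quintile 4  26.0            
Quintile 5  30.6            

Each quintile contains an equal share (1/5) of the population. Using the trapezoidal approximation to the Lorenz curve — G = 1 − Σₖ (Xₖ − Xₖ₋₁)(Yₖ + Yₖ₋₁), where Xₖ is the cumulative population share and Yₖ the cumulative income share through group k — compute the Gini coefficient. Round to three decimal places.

Cumulative income shares Yₖ: 0.1030, 0.2260, 0.4340, 0.6940, 1.0000
Σ (Xₖ−Xₖ₋₁)(Yₖ+Yₖ₋₁) = (1/5)(0.1030+0.0000) + (1/5)(0.2260+0.1030) + (1/5)(0.4340+0.2260) + (1/5)(0.6940+0.4340) + (1/5)(1.0000+0.6940)
  = 0.0206 + 0.0658 + 0.1320 + 0.2256 + 0.3388 = 0.7828
G = 1 − 0.7828 = 0.2172

0.217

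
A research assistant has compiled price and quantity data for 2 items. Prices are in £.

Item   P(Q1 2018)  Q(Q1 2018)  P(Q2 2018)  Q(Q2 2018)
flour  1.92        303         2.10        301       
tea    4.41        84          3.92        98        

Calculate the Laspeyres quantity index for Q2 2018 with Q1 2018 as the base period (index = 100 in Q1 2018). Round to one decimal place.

Laspeyres quantity index uses base-period prices as weights.
ΣP(Q1 2018)·Q(Q2 2018) = 1.92×301 + 4.41×98 = 577.92 + 432.18 = 1010.1
ΣP(Q1 2018)·Q(Q1 2018) = 1.92×303 + 4.41×84 = 581.76 + 370.44 = 952.2
Index = 1010.1 / 952.2 × 100 = 106.0807

106.1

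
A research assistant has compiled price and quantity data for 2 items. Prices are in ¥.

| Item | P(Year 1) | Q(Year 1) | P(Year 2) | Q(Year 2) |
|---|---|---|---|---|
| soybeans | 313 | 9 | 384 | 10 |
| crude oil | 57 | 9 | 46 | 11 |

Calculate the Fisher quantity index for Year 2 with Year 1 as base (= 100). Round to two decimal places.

112.56

Laspeyres component (base-period weights):
ΣP(Year 1)Q(Year 2) = 313×10 + 57×11 = 3130 + 627 = 3757
ΣP(Year 1)Q(Year 1) = 313×9 + 57×9 = 2817 + 513 = 3330
L = 3757 / 3330 × 100 = 112.8228
Paasche component (current-period weights):
ΣP(Year 2)Q(Year 2) = 384×10 + 46×11 = 3840 + 506 = 4346
ΣP(Year 2)Q(Year 1) = 384×9 + 46×9 = 3456 + 414 = 3870
P = 4346 / 3870 × 100 = 112.2997
Fisher = √(L × P) = √(112.8228 × 112.2997) = 112.5610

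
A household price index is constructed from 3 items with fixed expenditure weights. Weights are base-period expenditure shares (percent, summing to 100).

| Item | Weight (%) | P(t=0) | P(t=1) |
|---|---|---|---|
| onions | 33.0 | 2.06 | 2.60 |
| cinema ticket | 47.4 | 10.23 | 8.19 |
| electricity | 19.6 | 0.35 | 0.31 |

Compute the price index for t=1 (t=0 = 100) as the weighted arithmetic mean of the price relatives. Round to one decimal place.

onions: 33.0 × (2.60/2.06) = 33.0 × 1.262136 = 41.6505
cinema ticket: 47.4 × (8.19/10.23) = 47.4 × 0.800587 = 37.9478
electricity: 19.6 × (0.31/0.35) = 19.6 × 0.885714 = 17.3600
Index = Σ wᵢ·(p₁ᵢ/p₀ᵢ) = 41.6505 + 37.9478 + 17.3600 = 96.9583

97.0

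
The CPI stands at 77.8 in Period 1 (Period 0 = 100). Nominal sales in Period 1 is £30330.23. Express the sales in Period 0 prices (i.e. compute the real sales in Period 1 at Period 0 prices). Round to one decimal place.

38984.9

Real = Nominal ÷ (Index/100) = 30330.23 ÷ (77.8/100)
     = 30330.23 ÷ 0.778 = 38984.8715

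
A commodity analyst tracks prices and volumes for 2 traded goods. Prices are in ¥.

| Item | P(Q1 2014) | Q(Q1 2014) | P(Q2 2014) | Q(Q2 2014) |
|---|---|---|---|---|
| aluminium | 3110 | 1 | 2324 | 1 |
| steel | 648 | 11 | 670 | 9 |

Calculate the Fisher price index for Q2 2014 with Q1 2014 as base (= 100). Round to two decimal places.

Laspeyres component (base-period weights):
ΣP(Q2 2014)Q(Q1 2014) = 2324×1 + 670×11 = 2324 + 7370 = 9694
ΣP(Q1 2014)Q(Q1 2014) = 3110×1 + 648×11 = 3110 + 7128 = 10238
L = 9694 / 10238 × 100 = 94.6865
Paasche component (current-period weights):
ΣP(Q2 2014)Q(Q2 2014) = 2324×1 + 670×9 = 2324 + 6030 = 8354
ΣP(Q1 2014)Q(Q2 2014) = 3110×1 + 648×9 = 3110 + 5832 = 8942
P = 8354 / 8942 × 100 = 93.4243
Fisher = √(L × P) = √(94.6865 × 93.4243) = 94.0533

94.05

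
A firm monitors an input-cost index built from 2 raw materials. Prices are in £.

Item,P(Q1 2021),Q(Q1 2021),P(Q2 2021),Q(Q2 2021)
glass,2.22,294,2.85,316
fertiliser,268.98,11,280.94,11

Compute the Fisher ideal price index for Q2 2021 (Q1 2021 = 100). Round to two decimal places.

Laspeyres component (base-period weights):
ΣP(Q2 2021)Q(Q1 2021) = 2.85×294 + 280.94×11 = 837.9 + 3090.34 = 3928.24
ΣP(Q1 2021)Q(Q1 2021) = 2.22×294 + 268.98×11 = 652.68 + 2958.78 = 3611.46
L = 3928.24 / 3611.46 × 100 = 108.7715
Paasche component (current-period weights):
ΣP(Q2 2021)Q(Q2 2021) = 2.85×316 + 280.94×11 = 900.6 + 3090.34 = 3990.94
ΣP(Q1 2021)Q(Q2 2021) = 2.22×316 + 268.98×11 = 701.52 + 2958.78 = 3660.3
P = 3990.94 / 3660.3 × 100 = 109.0331
Fisher = √(L × P) = √(108.7715 × 109.0331) = 108.9023

108.90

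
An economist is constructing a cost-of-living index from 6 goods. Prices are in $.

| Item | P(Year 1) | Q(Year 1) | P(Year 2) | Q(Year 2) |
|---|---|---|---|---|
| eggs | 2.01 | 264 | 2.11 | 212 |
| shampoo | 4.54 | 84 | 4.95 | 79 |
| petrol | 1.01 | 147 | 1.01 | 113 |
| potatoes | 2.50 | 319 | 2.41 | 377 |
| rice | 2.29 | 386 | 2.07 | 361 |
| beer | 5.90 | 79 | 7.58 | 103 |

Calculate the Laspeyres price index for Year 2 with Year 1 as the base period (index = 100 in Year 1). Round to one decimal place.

102.5

Laspeyres price index uses base-period quantities as weights.
ΣP(Year 2)·Q(Year 1) = 2.11×264 + 4.95×84 + 1.01×147 + 2.41×319 + 2.07×386 + 7.58×79 = 557.04 + 415.8 + 148.47 + 768.79 + 799.02 + 598.82 = 3287.94
ΣP(Year 1)·Q(Year 1) = 2.01×264 + 4.54×84 + 1.01×147 + 2.50×319 + 2.29×386 + 5.90×79 = 530.64 + 381.36 + 148.47 + 797.5 + 883.94 + 466.1 = 3208.01
Index = 3287.94 / 3208.01 × 100 = 102.4916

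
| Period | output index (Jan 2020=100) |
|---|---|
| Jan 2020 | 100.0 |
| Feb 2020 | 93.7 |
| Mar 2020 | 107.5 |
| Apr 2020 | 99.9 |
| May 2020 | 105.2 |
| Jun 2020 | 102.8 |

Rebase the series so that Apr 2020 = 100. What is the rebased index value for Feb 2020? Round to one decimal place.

Rebased(Feb 2020) = 93.7 / 99.9 × 100 = 93.7938

93.8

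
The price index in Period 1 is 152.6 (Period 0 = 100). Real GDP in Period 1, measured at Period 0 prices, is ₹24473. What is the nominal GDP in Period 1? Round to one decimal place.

Nominal = Real × (Index/100) = 24473 × (152.6/100)
        = 24473 × 1.526 = 37345.7980

37345.8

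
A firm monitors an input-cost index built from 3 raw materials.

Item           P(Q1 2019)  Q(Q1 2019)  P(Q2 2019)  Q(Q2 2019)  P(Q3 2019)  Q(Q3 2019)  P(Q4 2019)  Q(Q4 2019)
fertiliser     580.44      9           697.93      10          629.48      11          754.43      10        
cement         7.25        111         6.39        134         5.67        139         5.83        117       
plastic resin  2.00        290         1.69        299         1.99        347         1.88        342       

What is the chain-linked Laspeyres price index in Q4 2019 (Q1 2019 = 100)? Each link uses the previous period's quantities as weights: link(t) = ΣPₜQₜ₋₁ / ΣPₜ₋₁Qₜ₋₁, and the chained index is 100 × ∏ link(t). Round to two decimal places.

Link Q1 2019→Q2 2019:
ΣP(Q2 2019)Q(Q1 2019) = 697.93×9 + 6.39×111 + 1.69×290 = 6281.37 + 709.29 + 490.1 = 7480.76
ΣP(Q1 2019)Q(Q1 2019) = 580.44×9 + 7.25×111 + 2.00×290 = 5223.96 + 804.75 + 580 = 6608.71
link = 7480.76/6608.71 = 1.131955
Link Q2 2019→Q3 2019:
ΣP(Q3 2019)Q(Q2 2019) = 629.48×10 + 5.67×134 + 1.99×299 = 6294.8 + 759.78 + 595.01 = 7649.59
ΣP(Q2 2019)Q(Q2 2019) = 697.93×10 + 6.39×134 + 1.69×299 = 6979.3 + 856.26 + 505.31 = 8340.87
link = 7649.59/8340.87 = 0.917121
Link Q3 2019→Q4 2019:
ΣP(Q4 2019)Q(Q3 2019) = 754.43×11 + 5.83×139 + 1.88×347 = 8298.73 + 810.37 + 652.36 = 9761.46
ΣP(Q3 2019)Q(Q3 2019) = 629.48×11 + 5.67×139 + 1.99×347 = 6924.28 + 788.13 + 690.53 = 8402.94
link = 9761.46/8402.94 = 1.161672
Chained index = 100 × 1.131955 × 0.917121 × 1.161672 = 120.5978

120.60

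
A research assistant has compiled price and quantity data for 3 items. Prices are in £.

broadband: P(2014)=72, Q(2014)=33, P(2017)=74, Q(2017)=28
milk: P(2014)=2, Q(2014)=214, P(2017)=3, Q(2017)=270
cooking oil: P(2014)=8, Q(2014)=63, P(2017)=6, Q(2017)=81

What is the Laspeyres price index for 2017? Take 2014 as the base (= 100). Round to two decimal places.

104.66

Laspeyres price index uses base-period quantities as weights.
ΣP(2017)·Q(2014) = 74×33 + 3×214 + 6×63 = 2442 + 642 + 378 = 3462
ΣP(2014)·Q(2014) = 72×33 + 2×214 + 8×63 = 2376 + 428 + 504 = 3308
Index = 3462 / 3308 × 100 = 104.6554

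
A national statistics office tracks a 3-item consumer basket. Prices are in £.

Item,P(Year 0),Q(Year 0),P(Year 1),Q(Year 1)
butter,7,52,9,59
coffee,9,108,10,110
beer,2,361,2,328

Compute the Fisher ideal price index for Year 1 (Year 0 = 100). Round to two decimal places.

110.69

Laspeyres component (base-period weights):
ΣP(Year 1)Q(Year 0) = 9×52 + 10×108 + 2×361 = 468 + 1080 + 722 = 2270
ΣP(Year 0)Q(Year 0) = 7×52 + 9×108 + 2×361 = 364 + 972 + 722 = 2058
L = 2270 / 2058 × 100 = 110.3013
Paasche component (current-period weights):
ΣP(Year 1)Q(Year 1) = 9×59 + 10×110 + 2×328 = 531 + 1100 + 656 = 2287
ΣP(Year 0)Q(Year 1) = 7×59 + 9×110 + 2×328 = 413 + 990 + 656 = 2059
P = 2287 / 2059 × 100 = 111.0733
Fisher = √(L × P) = √(110.3013 × 111.0733) = 110.6866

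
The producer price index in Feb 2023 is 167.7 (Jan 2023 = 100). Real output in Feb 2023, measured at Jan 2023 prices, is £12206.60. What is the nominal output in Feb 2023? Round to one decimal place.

Nominal = Real × (Index/100) = 12206.60 × (167.7/100)
        = 12206.60 × 1.677 = 20470.4682

20470.5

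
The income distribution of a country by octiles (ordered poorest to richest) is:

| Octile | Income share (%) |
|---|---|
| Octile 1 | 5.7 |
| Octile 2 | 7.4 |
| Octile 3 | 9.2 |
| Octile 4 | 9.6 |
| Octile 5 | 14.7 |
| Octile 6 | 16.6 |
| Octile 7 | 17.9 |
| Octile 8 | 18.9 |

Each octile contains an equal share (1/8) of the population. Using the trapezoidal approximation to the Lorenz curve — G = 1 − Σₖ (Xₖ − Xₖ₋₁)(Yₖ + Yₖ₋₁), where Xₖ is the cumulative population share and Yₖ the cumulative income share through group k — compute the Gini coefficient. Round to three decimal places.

0.215

Cumulative income shares Yₖ: 0.0570, 0.1310, 0.2230, 0.3190, 0.4660, 0.6320, 0.8110, 1.0000
Σ (Xₖ−Xₖ₋₁)(Yₖ+Yₖ₋₁) = (1/8)(0.0570+0.0000) + (1/8)(0.1310+0.0570) + (1/8)(0.2230+0.1310) + (1/8)(0.3190+0.2230) + (1/8)(0.4660+0.3190) + (1/8)(0.6320+0.4660) + (1/8)(0.8110+0.6320) + (1/8)(1.0000+0.8110)
  = 0.0071 + 0.0235 + 0.0442 + 0.0678 + 0.0981 + 0.1372 + 0.1804 + 0.2264 = 0.7847
G = 1 − 0.7847 = 0.2153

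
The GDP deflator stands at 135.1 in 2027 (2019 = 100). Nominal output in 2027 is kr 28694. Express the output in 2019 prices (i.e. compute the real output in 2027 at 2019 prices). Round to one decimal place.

21239.1

Real = Nominal ÷ (Index/100) = 28694 ÷ (135.1/100)
     = 28694 ÷ 1.351 = 21239.0822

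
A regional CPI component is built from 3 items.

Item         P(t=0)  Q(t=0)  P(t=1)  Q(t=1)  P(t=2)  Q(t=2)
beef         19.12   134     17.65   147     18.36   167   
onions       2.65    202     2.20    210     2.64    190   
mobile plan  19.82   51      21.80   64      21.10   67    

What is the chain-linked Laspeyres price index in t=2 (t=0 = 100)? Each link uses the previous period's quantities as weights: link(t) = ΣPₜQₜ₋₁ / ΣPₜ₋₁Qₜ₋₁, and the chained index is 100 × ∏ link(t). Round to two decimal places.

Link t=0→t=1:
ΣP(t=1)Q(t=0) = 17.65×134 + 2.20×202 + 21.80×51 = 2365.1 + 444.4 + 1111.8 = 3921.3
ΣP(t=0)Q(t=0) = 19.12×134 + 2.65×202 + 19.82×51 = 2562.08 + 535.3 + 1010.82 = 4108.2
link = 3921.3/4108.2 = 0.954506
Link t=1→t=2:
ΣP(t=2)Q(t=1) = 18.36×147 + 2.64×210 + 21.10×64 = 2698.92 + 554.4 + 1350.4 = 4603.72
ΣP(t=1)Q(t=1) = 17.65×147 + 2.20×210 + 21.80×64 = 2594.55 + 462 + 1395.2 = 4451.75
link = 4603.72/4451.75 = 1.034137
Chained index = 100 × 0.954506 × 1.034137 = 98.7090

98.71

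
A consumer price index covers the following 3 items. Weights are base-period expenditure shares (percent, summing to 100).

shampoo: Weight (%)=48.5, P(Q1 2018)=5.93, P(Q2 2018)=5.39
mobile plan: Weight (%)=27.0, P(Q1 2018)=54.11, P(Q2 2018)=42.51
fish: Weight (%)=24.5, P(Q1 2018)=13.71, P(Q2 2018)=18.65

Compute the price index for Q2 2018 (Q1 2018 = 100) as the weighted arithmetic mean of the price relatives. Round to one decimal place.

shampoo: 48.5 × (5.39/5.93) = 48.5 × 0.908938 = 44.0835
mobile plan: 27.0 × (42.51/54.11) = 27.0 × 0.785622 = 21.2118
fish: 24.5 × (18.65/13.71) = 24.5 × 1.360321 = 33.3279
Index = Σ wᵢ·(p₁ᵢ/p₀ᵢ) = 44.0835 + 21.2118 + 33.3279 = 98.6231

98.6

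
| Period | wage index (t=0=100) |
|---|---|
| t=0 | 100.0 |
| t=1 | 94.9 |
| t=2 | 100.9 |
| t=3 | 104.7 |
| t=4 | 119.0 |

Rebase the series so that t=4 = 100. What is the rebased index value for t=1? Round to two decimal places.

79.75

Rebased(t=1) = 94.9 / 119.0 × 100 = 79.7479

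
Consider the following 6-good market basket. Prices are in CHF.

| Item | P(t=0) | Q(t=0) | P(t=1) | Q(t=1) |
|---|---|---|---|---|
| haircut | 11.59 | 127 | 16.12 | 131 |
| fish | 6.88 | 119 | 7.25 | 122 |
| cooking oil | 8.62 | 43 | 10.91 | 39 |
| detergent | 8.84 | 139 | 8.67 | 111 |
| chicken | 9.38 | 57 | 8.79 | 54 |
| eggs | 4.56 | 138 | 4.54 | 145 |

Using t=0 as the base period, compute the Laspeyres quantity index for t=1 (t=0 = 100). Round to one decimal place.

Laspeyres quantity index uses base-period prices as weights.
ΣP(t=0)·Q(t=1) = 11.59×131 + 6.88×122 + 8.62×39 + 8.84×111 + 9.38×54 + 4.56×145 = 1518.29 + 839.36 + 336.18 + 981.24 + 506.52 + 661.2 = 4842.79
ΣP(t=0)·Q(t=0) = 11.59×127 + 6.88×119 + 8.62×43 + 8.84×139 + 9.38×57 + 4.56×138 = 1471.93 + 818.72 + 370.66 + 1228.76 + 534.66 + 629.28 = 5054.01
Index = 4842.79 / 5054.01 × 100 = 95.8207

95.8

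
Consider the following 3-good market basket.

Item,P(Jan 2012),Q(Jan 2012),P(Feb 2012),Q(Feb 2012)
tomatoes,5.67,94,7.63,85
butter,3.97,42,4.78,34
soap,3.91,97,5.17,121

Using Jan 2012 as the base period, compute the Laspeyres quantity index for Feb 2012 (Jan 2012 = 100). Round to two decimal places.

Laspeyres quantity index uses base-period prices as weights.
ΣP(Jan 2012)·Q(Feb 2012) = 5.67×85 + 3.97×34 + 3.91×121 = 481.95 + 134.98 + 473.11 = 1090.04
ΣP(Jan 2012)·Q(Jan 2012) = 5.67×94 + 3.97×42 + 3.91×97 = 532.98 + 166.74 + 379.27 = 1078.99
Index = 1090.04 / 1078.99 × 100 = 101.0241

101.02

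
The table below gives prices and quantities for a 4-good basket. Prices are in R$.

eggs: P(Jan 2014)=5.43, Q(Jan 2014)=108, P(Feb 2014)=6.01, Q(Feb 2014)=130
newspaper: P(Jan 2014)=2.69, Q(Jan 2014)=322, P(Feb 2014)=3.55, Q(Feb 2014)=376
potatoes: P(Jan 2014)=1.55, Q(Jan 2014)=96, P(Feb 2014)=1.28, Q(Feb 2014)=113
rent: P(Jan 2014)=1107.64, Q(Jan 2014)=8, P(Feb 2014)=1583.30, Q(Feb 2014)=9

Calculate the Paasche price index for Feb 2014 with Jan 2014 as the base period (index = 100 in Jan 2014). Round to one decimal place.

139.2

Paasche price index uses current-period quantities as weights.
ΣP(Feb 2014)·Q(Feb 2014) = 6.01×130 + 3.55×376 + 1.28×113 + 1583.30×9 = 781.3 + 1334.8 + 144.64 + 14249.7 = 16510.44
ΣP(Jan 2014)·Q(Feb 2014) = 5.43×130 + 2.69×376 + 1.55×113 + 1107.64×9 = 705.9 + 1011.44 + 175.15 + 9968.76 = 11861.25
Index = 16510.44 / 11861.25 × 100 = 139.1965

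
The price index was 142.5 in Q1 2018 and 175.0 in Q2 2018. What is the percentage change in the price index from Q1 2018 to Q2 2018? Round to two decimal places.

Change = (175.0 − 142.5) / 142.5 × 100
       = 32.5 / 142.5 × 100 = 22.8070%

22.81%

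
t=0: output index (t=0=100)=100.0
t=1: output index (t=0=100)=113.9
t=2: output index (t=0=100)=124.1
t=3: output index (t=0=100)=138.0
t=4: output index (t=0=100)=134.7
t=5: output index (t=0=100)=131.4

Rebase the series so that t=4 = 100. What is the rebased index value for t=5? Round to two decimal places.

Rebased(t=5) = 131.4 / 134.7 × 100 = 97.5501

97.55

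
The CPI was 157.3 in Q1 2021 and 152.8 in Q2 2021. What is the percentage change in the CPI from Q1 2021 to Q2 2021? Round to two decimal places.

-2.86%

Change = (152.8 − 157.3) / 157.3 × 100
       = -4.5 / 157.3 × 100 = -2.8608%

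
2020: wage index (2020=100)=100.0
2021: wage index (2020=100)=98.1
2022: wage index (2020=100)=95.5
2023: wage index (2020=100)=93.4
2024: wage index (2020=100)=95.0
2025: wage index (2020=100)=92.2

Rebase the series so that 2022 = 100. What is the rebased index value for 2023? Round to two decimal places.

97.80

Rebased(2023) = 93.4 / 95.5 × 100 = 97.8010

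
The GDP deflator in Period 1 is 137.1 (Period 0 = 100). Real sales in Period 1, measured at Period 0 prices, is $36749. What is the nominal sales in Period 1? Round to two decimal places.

50382.88

Nominal = Real × (Index/100) = 36749 × (137.1/100)
        = 36749 × 1.371 = 50382.8790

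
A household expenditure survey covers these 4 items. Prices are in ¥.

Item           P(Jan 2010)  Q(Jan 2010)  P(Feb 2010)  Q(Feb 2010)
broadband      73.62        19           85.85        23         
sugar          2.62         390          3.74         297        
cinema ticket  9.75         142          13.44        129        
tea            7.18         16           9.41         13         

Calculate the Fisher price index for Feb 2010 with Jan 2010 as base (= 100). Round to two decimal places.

130.31

Laspeyres component (base-period weights):
ΣP(Feb 2010)Q(Jan 2010) = 85.85×19 + 3.74×390 + 13.44×142 + 9.41×16 = 1631.15 + 1458.6 + 1908.48 + 150.56 = 5148.79
ΣP(Jan 2010)Q(Jan 2010) = 73.62×19 + 2.62×390 + 9.75×142 + 7.18×16 = 1398.78 + 1021.8 + 1384.5 + 114.88 = 3919.96
L = 5148.79 / 3919.96 × 100 = 131.3480
Paasche component (current-period weights):
ΣP(Feb 2010)Q(Feb 2010) = 85.85×23 + 3.74×297 + 13.44×129 + 9.41×13 = 1974.55 + 1110.78 + 1733.76 + 122.33 = 4941.42
ΣP(Jan 2010)Q(Feb 2010) = 73.62×23 + 2.62×297 + 9.75×129 + 7.18×13 = 1693.26 + 778.14 + 1257.75 + 93.34 = 3822.49
P = 4941.42 / 3822.49 × 100 = 129.2723
Fisher = √(L × P) = √(131.3480 × 129.2723) = 130.3060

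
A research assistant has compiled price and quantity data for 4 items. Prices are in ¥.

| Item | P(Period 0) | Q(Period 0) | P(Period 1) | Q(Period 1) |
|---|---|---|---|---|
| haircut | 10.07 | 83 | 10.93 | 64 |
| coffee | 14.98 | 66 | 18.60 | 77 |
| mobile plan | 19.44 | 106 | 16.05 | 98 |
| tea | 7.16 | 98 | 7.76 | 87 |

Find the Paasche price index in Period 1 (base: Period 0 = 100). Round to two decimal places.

Paasche price index uses current-period quantities as weights.
ΣP(Period 1)·Q(Period 1) = 10.93×64 + 18.60×77 + 16.05×98 + 7.76×87 = 699.52 + 1432.2 + 1572.9 + 675.12 = 4379.74
ΣP(Period 0)·Q(Period 1) = 10.07×64 + 14.98×77 + 19.44×98 + 7.16×87 = 644.48 + 1153.46 + 1905.12 + 622.92 = 4325.98
Index = 4379.74 / 4325.98 × 100 = 101.2427

101.24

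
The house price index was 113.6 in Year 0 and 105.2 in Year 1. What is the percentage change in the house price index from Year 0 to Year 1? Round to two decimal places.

-7.39%

Change = (105.2 − 113.6) / 113.6 × 100
       = -8.4 / 113.6 × 100 = -7.3944%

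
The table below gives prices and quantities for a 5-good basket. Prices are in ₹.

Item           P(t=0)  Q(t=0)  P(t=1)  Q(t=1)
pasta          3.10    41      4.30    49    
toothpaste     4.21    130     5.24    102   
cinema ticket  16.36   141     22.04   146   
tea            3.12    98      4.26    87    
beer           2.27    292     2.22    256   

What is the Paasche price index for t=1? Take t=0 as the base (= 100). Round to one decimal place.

Paasche price index uses current-period quantities as weights.
ΣP(t=1)·Q(t=1) = 4.30×49 + 5.24×102 + 22.04×146 + 4.26×87 + 2.22×256 = 210.7 + 534.48 + 3217.84 + 370.62 + 568.32 = 4901.96
ΣP(t=0)·Q(t=1) = 3.10×49 + 4.21×102 + 16.36×146 + 3.12×87 + 2.27×256 = 151.9 + 429.42 + 2388.56 + 271.44 + 581.12 = 3822.44
Index = 4901.96 / 3822.44 × 100 = 128.2416

128.2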